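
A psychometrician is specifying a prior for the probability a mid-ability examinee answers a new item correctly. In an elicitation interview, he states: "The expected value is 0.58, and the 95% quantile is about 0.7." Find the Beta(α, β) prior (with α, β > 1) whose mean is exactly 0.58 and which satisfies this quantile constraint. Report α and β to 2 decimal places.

α ≈ 25.11, β ≈ 18.18

With mean 0.58 fixed, write α = 0.58s, β = 0.42s where s = α+β.
Need P(θ < 0.7) = 0.95 under Beta(0.58s, 0.42s). Normal approximation: (q−m)/√(m(1−m)/s) ≈ z_{0.95} = 1.64, so s ≈ 0.58·0.42·(1.64)²/(0.7−0.58)² = 45.8.
At s = 45.8: P(θ<0.7) ≈ 0.955. Adjusting to match 0.95 gives s ≈ 43.29.
So α = 0.58·43.29 ≈ 25.11, β = 0.42·43.29 ≈ 18.18.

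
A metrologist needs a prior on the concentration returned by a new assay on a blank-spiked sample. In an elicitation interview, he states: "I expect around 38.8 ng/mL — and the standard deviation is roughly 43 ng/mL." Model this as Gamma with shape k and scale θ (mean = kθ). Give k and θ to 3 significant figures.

k ≈ 0.814, θ ≈ 47.7

For Gamma(k, scale θ): mean = kθ, variance = kθ², so CV = 1/√k.
CV = SD/mean = 43/38.8 = 1.108, hence k = 1/CV² = 0.814.
Then θ = mean/k = 38.8/0.814 = 47.7.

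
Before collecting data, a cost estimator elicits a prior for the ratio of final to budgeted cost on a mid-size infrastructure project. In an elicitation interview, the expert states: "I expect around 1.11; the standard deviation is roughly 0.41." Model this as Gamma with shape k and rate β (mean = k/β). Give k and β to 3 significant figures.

k ≈ 7.33, β ≈ 6.6

For Gamma(k, rate β): mean = k/β, variance = k/β², so CV = 1/√k.
CV = SD/mean = 0.41/1.11 = 0.3694, hence k = 1/CV² = 7.33.
Then β = k/mean = 7.33/1.11 = 6.6.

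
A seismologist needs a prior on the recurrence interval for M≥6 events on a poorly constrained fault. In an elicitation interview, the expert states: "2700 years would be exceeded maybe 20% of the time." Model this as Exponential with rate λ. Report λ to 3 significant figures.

P(T > 2700.0) = e^(−λ·2700.0) = 0.2, so λ = −ln(0.2)/2700.0 = 0.000596.

λ ≈ 0.000596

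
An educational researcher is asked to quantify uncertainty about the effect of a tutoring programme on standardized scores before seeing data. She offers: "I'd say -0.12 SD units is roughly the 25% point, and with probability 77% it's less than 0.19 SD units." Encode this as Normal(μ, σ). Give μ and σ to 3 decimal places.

The p-quantile of Normal(μ,σ) is μ + z_p·σ, with z_{0.25} = -0.6745 and z_{0.77} = 0.7388.
Eliminate σ: μ = (z₂·x₁ − z₁·x₂)/(z₂ − z₁) = (0.7388·-0.12 − (-0.6745)·0.19)/1.413 = 0.028.
Then σ = (x₂ − x₁)/(z₂ − z₁) = (0.19 − -0.12)/1.413 = 0.219.

μ = 0.028, σ = 0.219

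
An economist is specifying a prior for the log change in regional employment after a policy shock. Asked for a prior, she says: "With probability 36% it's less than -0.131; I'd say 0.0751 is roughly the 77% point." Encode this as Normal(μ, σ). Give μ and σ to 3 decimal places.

μ = -0.064, σ = 0.188

The p-quantile of Normal(μ,σ) is μ + z_p·σ, with z_{0.36} = -0.3585 and z_{0.77} = 0.7388.
Eliminate σ: μ = (z₂·x₁ − z₁·x₂)/(z₂ − z₁) = (0.7388·-0.131 − (-0.3585)·0.0751)/1.097 = -0.064.
Then σ = (x₂ − x₁)/(z₂ − z₁) = (0.0751 − -0.131)/1.097 = 0.188.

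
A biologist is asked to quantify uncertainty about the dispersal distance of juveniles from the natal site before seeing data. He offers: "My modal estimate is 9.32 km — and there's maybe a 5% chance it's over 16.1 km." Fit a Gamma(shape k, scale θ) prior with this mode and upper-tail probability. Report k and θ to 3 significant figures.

Gamma(k,θ) with k>1 has mode (k−1)θ, so θ = 9.32/(k−1).
Need P(X < 16.1) = 0.95 with θ tied to k this way. Start at k = 2, θ = 9.32: P(X<16.1) ≈ 0.515.
Too low — raise k to concentrate. Iterating converges to k ≈ 10.3.
Then θ = 9.32/(10.3−1) ≈ 0.998.

k ≈ 10.3, θ ≈ 0.998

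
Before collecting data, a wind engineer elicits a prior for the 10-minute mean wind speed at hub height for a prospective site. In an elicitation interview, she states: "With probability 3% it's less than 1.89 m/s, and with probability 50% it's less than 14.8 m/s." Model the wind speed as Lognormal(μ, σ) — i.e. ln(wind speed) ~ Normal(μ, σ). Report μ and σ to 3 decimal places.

If T ~ Lognormal(μ,σ) then ln T ~ Normal(μ,σ), so the p-quantile of ln T is μ + z_p·σ.
ln(1.89) = 0.6366 and ln(14.8) = 2.695; z_{0.03} = -1.881, z_{0.5} = 0.
σ = (2.695 − 0.6366)/(0 − (-1.881)) = 1.094.
μ = 0.6366 − (-1.881)·1.094 = 2.695.

μ ≈ 2.695, σ ≈ 1.094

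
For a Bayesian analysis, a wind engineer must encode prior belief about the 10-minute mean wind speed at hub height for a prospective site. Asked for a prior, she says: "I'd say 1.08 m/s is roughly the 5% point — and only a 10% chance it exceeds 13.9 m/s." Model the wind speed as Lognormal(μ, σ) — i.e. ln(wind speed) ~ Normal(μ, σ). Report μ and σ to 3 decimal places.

μ ≈ 1.513, σ ≈ 0.873

If T ~ Lognormal(μ,σ) then ln T ~ Normal(μ,σ), so the p-quantile of ln T is μ + z_p·σ.
ln(1.08) = 0.07696 and ln(13.9) = 2.632; z_{0.05} = -1.645, z_{0.9} = 1.282.
σ = (2.632 − 0.07696)/(1.282 − (-1.645)) = 0.873.
μ = 0.07696 − (-1.645)·0.873 = 1.513.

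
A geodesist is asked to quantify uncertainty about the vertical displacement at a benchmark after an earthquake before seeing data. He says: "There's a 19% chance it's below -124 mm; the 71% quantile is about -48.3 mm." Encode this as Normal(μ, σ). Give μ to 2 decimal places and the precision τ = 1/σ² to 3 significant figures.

The p-quantile of Normal(μ,σ) is μ + z_p·σ, with z_{0.19} = -0.8779 and z_{0.71} = 0.5534.
Eliminate σ: μ = (z₂·x₁ − z₁·x₂)/(z₂ − z₁) = (0.5534·-124 − (-0.8779)·-48.3)/1.431 = -77.57.
Then σ = (x₂ − x₁)/(z₂ − z₁) = (-48.3 − -124)/1.431 = 52.89.
Precision τ = 1/σ² = 1/52.89² = 0.000357.

μ = -77.57, τ = 0.000357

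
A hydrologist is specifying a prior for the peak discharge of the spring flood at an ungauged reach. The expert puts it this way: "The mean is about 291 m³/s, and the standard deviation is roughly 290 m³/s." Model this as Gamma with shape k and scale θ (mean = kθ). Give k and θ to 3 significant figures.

k ≈ 1.01, θ ≈ 289

For Gamma(k, scale θ): mean = kθ, variance = kθ², so CV = 1/√k.
CV = SD/mean = 290/291 = 0.9966, hence k = 1/CV² = 1.01.
Then θ = mean/k = 291/1.01 = 289.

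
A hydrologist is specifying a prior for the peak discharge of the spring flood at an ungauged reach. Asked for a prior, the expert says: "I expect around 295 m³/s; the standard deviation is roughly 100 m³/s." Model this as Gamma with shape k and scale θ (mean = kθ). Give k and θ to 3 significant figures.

For Gamma(k, scale θ): mean = kθ, variance = kθ², so CV = 1/√k.
CV = SD/mean = 100/295 = 0.339, hence k = 1/CV² = 8.7.
Then θ = mean/k = 295/8.7 = 33.9.

k ≈ 8.7, θ ≈ 33.9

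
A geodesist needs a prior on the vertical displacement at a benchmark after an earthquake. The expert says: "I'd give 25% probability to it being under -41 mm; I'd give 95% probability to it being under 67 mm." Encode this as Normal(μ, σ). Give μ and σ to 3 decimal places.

The p-quantile of Normal(μ,σ) is μ + z_p·σ, with z_{0.25} = -0.6745 and z_{0.95} = 1.645.
Eliminate σ: μ = (z₂·x₁ − z₁·x₂)/(z₂ − z₁) = (1.645·-41 − (-0.6745)·67)/2.319 = -9.592.
Then σ = (x₂ − x₁)/(z₂ − z₁) = (67 − -41)/2.319 = 46.565.

μ = -9.592, σ = 46.565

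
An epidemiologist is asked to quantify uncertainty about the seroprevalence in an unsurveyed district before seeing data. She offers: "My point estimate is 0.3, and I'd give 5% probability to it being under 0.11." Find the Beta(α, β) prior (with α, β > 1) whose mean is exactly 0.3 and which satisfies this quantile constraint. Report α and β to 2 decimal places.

With mean 0.3 fixed, write α = 0.3s, β = 0.7s where s = α+β.
Need P(θ < 0.11) = 0.05 under Beta(0.3s, 0.7s). Normal approximation: (q−m)/√(m(1−m)/s) ≈ z_{0.05} = -1.64, so s ≈ 0.3·0.7·(-1.64)²/(0.11−0.3)² = 15.7.
At s = 15.7: P(θ<0.11) ≈ 0.026. Adjusting to match 0.05 gives s ≈ 11.76.
So α = 0.3·11.76 ≈ 3.53, β = 0.7·11.76 ≈ 8.23.

α ≈ 3.53, β ≈ 8.23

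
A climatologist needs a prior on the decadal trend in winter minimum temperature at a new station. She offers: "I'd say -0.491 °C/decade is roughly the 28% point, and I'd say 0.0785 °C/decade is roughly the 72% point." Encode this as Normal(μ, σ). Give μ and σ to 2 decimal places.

For Normal(μ,σ), the p-quantile is μ + z_p·σ. Here z_{0.28} = -0.5828, z_{0.72} = 0.5828.
So -0.491 = μ − 0.5828σ and 0.0785 = μ + 0.5828σ.
Subtracting: σ = (0.0785 − -0.491)/(0.5828 − (-0.5828)) = 0.49.
Then μ = -0.491 − (-0.5828)·0.49 = -0.21.

μ = -0.21, σ = 0.49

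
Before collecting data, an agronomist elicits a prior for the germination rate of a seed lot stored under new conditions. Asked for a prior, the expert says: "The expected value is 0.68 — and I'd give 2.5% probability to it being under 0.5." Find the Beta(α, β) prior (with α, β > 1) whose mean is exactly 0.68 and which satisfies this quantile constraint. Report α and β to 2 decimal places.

α ≈ 19.10, β ≈ 8.99

With mean 0.68 fixed, write α = 0.68s, β = 0.32s where s = α+β.
Need P(θ < 0.5) = 0.025 under Beta(0.68s, 0.32s). Normal approximation: (q−m)/√(m(1−m)/s) ≈ z_{0.025} = -1.96, so s ≈ 0.68·0.32·(-1.96)²/(0.5−0.68)² = 25.8.
At s = 25.8: P(θ<0.5) ≈ 0.030. Adjusting to match 0.025 gives s ≈ 28.09.
So α = 0.68·28.09 ≈ 19.10, β = 0.32·28.09 ≈ 8.99.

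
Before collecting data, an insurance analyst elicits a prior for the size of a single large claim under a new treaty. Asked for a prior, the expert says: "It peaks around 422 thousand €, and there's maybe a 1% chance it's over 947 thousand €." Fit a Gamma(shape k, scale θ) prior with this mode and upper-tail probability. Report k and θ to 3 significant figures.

k ≈ 8.35, θ ≈ 57.4

Gamma(k,θ) with k>1 has mode (k−1)θ, so θ = 422/(k−1).
Need P(X < 947) = 0.99 with θ tied to k this way. Start at k = 2, θ = 422: P(X<947) ≈ 0.656.
Too low — raise k to concentrate. Iterating converges to k ≈ 8.35.
Then θ = 422/(8.35−1) ≈ 57.4.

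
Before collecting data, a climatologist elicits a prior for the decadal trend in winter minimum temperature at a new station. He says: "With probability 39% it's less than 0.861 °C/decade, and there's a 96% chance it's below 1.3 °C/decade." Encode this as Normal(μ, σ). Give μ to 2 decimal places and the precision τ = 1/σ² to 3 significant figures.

The p-quantile of Normal(μ,σ) is μ + z_p·σ, with z_{0.39} = -0.2793 and z_{0.96} = 1.751.
Eliminate σ: μ = (z₂·x₁ − z₁·x₂)/(z₂ − z₁) = (1.751·0.861 − (-0.2793)·1.3)/2.03 = 0.92.
Then σ = (x₂ − x₁)/(z₂ − z₁) = (1.3 − 0.861)/2.03 = 0.22.
Precision τ = 1/σ² = 1/0.2163² = 21.4.

μ = 0.92, τ = 21.4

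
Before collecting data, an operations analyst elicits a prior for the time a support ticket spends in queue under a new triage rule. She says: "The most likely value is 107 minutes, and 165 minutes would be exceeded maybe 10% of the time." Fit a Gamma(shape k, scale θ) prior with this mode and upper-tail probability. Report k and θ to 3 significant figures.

Gamma(k,θ) with k>1 has mode (k−1)θ, so θ = 107/(k−1).
Need P(X < 165) = 0.9 with θ tied to k this way. Start at k = 2, θ = 107: P(X<165) ≈ 0.456.
Too low — raise k to concentrate. Iterating converges to k ≈ 11.
Then θ = 107/(11−1) ≈ 10.7.

k ≈ 11, θ ≈ 10.7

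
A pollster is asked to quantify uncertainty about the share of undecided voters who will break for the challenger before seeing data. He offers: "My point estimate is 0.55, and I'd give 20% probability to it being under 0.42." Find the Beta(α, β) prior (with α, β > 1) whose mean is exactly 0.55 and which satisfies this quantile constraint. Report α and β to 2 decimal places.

α ≈ 5.70, β ≈ 4.66

With mean 0.55 fixed, write α = 0.55s, β = 0.45s where s = α+β.
Need P(θ < 0.42) = 0.2 under Beta(0.55s, 0.45s). Normal approximation: (q−m)/√(m(1−m)/s) ≈ z_{0.2} = -0.842, so s ≈ 0.55·0.45·(-0.842)²/(0.42−0.55)² = 10.4.
At s = 10.4: P(θ<0.42) ≈ 0.200. Adjusting to match 0.2 gives s ≈ 10.36.
So α = 0.55·10.36 ≈ 5.70, β = 0.45·10.36 ≈ 4.66.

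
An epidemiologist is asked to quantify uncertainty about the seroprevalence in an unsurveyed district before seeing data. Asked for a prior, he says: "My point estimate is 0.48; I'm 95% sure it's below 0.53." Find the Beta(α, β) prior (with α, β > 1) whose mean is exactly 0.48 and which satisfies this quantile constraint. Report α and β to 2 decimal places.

With mean 0.48 fixed, write α = 0.48s, β = 0.52s where s = α+β.
Need P(θ < 0.53) = 0.95 under Beta(0.48s, 0.52s). Normal approximation: (q−m)/√(m(1−m)/s) ≈ z_{0.95} = 1.64, so s ≈ 0.48·0.52·(1.64)²/(0.53−0.48)² = 270.1.
At s = 270.1: P(θ<0.53) ≈ 0.950. Adjusting to match 0.95 gives s ≈ 270.18.
So α = 0.48·270.18 ≈ 129.69, β = 0.52·270.18 ≈ 140.49.

α ≈ 129.69, β ≈ 140.49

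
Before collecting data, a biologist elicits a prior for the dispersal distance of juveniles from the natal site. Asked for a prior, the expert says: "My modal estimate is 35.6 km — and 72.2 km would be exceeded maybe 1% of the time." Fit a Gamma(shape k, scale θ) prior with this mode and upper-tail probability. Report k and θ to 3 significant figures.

Gamma(k,θ) with k>1 has mode (k−1)θ, so θ = 35.6/(k−1).
Need P(X < 72.2) = 0.99 with θ tied to k this way. Start at k = 2, θ = 35.6: P(X<72.2) ≈ 0.602.
Too low — raise k to concentrate. Iterating converges to k ≈ 10.8.
Then θ = 35.6/(10.8−1) ≈ 3.63.

k ≈ 10.8, θ ≈ 3.63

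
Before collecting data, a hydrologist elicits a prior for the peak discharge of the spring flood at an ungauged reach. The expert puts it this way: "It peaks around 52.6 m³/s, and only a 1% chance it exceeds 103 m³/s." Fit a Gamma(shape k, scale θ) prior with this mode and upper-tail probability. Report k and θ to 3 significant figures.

k ≈ 11.9, θ ≈ 4.82

Gamma(k,θ) with k>1 has mode (k−1)θ, so θ = 52.6/(k−1).
Need P(X < 103) = 0.99 with θ tied to k this way. Start at k = 2, θ = 52.6: P(X<103) ≈ 0.583.
Too low — raise k to concentrate. Iterating converges to k ≈ 11.9.
Then θ = 52.6/(11.9−1) ≈ 4.82.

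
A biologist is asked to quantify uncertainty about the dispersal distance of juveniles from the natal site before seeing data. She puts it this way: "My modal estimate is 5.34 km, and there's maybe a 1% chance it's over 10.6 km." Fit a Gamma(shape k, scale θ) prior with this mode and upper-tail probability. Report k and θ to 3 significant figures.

k ≈ 11.5, θ ≈ 0.51

Gamma(k,θ) with k>1 has mode (k−1)θ, so θ = 5.34/(k−1).
Need P(X < 10.6) = 0.99 with θ tied to k this way. Start at k = 2, θ = 5.34: P(X<10.6) ≈ 0.590.
Too low — raise k to concentrate. Iterating converges to k ≈ 11.5.
Then θ = 5.34/(11.5−1) ≈ 0.51.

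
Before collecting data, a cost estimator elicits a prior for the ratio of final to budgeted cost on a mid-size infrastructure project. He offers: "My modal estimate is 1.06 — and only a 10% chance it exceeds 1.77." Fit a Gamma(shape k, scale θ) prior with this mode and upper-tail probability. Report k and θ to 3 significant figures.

Gamma(k,θ) with k>1 has mode (k−1)θ, so θ = 1.06/(k−1).
Need P(X < 1.77) = 0.9 with θ tied to k this way. Start at k = 2, θ = 1.06: P(X<1.77) ≈ 0.497.
Too low — raise k to concentrate. Iterating converges to k ≈ 8.19.
Then θ = 1.06/(8.19−1) ≈ 0.147.

k ≈ 8.19, θ ≈ 0.147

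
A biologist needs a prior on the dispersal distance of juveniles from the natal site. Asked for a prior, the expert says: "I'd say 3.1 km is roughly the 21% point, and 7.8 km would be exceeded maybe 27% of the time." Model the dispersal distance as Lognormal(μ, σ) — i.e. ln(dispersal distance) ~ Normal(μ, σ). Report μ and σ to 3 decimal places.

μ ≈ 1.656, σ ≈ 0.650

If T ~ Lognormal(μ,σ) then ln T ~ Normal(μ,σ), so the p-quantile of ln T is μ + z_p·σ.
ln(3.1) = 1.131 and ln(7.8) = 2.054; z_{0.21} = -0.8064, z_{0.73} = 0.6128.
σ = (2.054 − 1.131)/(0.6128 − (-0.8064)) = 0.650.
μ = 1.131 − (-0.8064)·0.650 = 1.656.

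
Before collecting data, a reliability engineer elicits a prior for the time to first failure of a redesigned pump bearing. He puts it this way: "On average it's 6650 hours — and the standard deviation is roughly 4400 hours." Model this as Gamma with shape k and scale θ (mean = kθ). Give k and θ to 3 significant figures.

k ≈ 2.28, θ ≈ 2910

For Gamma(k, scale θ): mean = kθ, variance = kθ², so CV = 1/√k.
CV = SD/mean = 4400/6650 = 0.6617, hence k = 1/CV² = 2.28.
Then θ = mean/k = 6650/2.28 = 2910.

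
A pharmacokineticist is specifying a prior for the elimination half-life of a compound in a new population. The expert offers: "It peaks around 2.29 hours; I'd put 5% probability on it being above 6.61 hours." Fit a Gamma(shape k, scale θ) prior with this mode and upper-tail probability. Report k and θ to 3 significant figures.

Gamma(k,θ) with k>1 has mode (k−1)θ, so θ = 2.29/(k−1).
Need P(X < 6.61) = 0.95 with θ tied to k this way. Start at k = 2, θ = 2.29: P(X<6.61) ≈ 0.783.
Too low — raise k to concentrate. Iterating converges to k ≈ 3.37.
Then θ = 2.29/(3.37−1) ≈ 0.965.

k ≈ 3.37, θ ≈ 0.965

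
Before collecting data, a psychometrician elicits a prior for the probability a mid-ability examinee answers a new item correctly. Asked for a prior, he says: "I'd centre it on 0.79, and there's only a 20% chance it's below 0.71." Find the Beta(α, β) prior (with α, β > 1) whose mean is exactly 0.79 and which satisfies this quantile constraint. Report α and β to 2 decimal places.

α ≈ 12.95, β ≈ 3.44

With mean 0.79 fixed, write α = 0.79s, β = 0.21s where s = α+β.
Need P(θ < 0.71) = 0.2 under Beta(0.79s, 0.21s). Normal approximation: (q−m)/√(m(1−m)/s) ≈ z_{0.2} = -0.842, so s ≈ 0.79·0.21·(-0.842)²/(0.71−0.79)² = 18.4.
At s = 18.4: P(θ<0.71) ≈ 0.190. Adjusting to match 0.2 gives s ≈ 16.39.
So α = 0.79·16.39 ≈ 12.95, β = 0.21·16.39 ≈ 3.44.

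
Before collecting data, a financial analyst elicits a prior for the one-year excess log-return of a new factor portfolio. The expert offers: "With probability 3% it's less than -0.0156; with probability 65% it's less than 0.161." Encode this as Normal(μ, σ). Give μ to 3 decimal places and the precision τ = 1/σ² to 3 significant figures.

The p-quantile of Normal(μ,σ) is μ + z_p·σ, with z_{0.03} = -1.881 and z_{0.65} = 0.3853.
Eliminate σ: μ = (z₂·x₁ − z₁·x₂)/(z₂ − z₁) = (0.3853·-0.0156 − (-1.881)·0.161)/2.266 = 0.131.
Then σ = (x₂ − x₁)/(z₂ − z₁) = (0.161 − -0.0156)/2.266 = 0.078.
Precision τ = 1/σ² = 1/0.07793² = 165.

μ = 0.131, τ = 165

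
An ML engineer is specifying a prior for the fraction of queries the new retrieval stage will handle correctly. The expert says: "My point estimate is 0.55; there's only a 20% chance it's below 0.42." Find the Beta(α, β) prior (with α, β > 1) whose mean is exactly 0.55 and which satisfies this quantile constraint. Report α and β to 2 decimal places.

With mean 0.55 fixed, write α = 0.55s, β = 0.45s where s = α+β.
Need P(θ < 0.42) = 0.2 under Beta(0.55s, 0.45s). Normal approximation: (q−m)/√(m(1−m)/s) ≈ z_{0.2} = -0.842, so s ≈ 0.55·0.45·(-0.842)²/(0.42−0.55)² = 10.4.
At s = 10.4: P(θ<0.42) ≈ 0.200. Adjusting to match 0.2 gives s ≈ 10.36.
So α = 0.55·10.36 ≈ 5.70, β = 0.45·10.36 ≈ 4.66.

α ≈ 5.70, β ≈ 4.66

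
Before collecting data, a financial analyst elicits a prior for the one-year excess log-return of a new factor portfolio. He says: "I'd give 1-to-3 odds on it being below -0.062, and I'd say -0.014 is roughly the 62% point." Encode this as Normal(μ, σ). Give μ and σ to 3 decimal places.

μ = -0.029, σ = 0.049

For Normal(μ,σ), the p-quantile is μ + z_p·σ. Here z_{0.25} = -0.6745, z_{0.62} = 0.3055.
So -0.062 = μ − 0.6745σ and -0.014 = μ + 0.3055σ.
Subtracting: σ = (-0.014 − -0.062)/(0.3055 − (-0.6745)) = 0.049.
Then μ = -0.062 − (-0.6745)·0.049 = -0.029.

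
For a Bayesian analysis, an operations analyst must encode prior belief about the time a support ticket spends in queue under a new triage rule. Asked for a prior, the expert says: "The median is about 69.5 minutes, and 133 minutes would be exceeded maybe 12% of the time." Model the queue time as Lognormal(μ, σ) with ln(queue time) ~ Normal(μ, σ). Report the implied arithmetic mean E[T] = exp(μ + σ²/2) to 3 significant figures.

If T ~ Lognormal(μ,σ) then ln T ~ Normal(μ,σ), so the p-quantile of ln T is μ + z_p·σ.
ln(69.5) = 4.241 and ln(133) = 4.89; z_{0.5} = 0, z_{0.88} = 1.175.
σ = (4.89 − 4.241)/(1.175 − (0)) = 0.552.
μ = 4.241 − (0)·0.552 = 4.241.
E[T] = exp(μ + σ²/2) = exp(4.241 + 0.1526) = 81 minutes.

E[T] ≈ 81 minutes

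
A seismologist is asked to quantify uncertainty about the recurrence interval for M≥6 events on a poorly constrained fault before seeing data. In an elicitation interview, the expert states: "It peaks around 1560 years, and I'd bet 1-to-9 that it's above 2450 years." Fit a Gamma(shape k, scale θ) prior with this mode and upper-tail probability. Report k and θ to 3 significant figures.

Gamma(k,θ) with k>1 has mode (k−1)θ, so θ = 1560/(k−1).
Need P(X < 2450) = 0.9 with θ tied to k this way. Start at k = 2, θ = 1560: P(X<2450) ≈ 0.465.
Too low — raise k to concentrate. Iterating converges to k ≈ 10.2.
Then θ = 1560/(10.2−1) ≈ 170.

k ≈ 10.2, θ ≈ 170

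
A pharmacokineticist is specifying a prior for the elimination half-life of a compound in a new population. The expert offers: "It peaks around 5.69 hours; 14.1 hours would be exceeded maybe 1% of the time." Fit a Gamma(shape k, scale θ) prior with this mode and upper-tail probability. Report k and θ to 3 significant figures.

Gamma(k,θ) with k>1 has mode (k−1)θ, so θ = 5.69/(k−1).
Need P(X < 14.1) = 0.99 with θ tied to k this way. Start at k = 2, θ = 5.69: P(X<14.1) ≈ 0.708.
Too low — raise k to concentrate. Iterating converges to k ≈ 6.71.
Then θ = 5.69/(6.71−1) ≈ 0.996.

k ≈ 6.71, θ ≈ 0.996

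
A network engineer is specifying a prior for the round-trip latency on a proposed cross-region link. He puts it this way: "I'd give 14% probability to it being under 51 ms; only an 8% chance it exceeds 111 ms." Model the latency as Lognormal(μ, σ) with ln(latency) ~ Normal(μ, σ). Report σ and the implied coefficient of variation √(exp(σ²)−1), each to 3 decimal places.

If T ~ Lognormal(μ,σ) then ln T ~ Normal(μ,σ), so the p-quantile of ln T is μ + z_p·σ.
ln(51) = 3.932 and ln(111) = 4.71; z_{0.14} = -1.08, z_{0.92} = 1.405.
σ = (4.71 − 3.932)/(1.405 − (-1.08)) = 0.313.
μ = 3.932 − (-1.08)·0.313 = 4.270.
CV = √(exp(σ²)−1) = √(exp(0.0979)−1) = 0.321.

σ ≈ 0.313, CV ≈ 0.321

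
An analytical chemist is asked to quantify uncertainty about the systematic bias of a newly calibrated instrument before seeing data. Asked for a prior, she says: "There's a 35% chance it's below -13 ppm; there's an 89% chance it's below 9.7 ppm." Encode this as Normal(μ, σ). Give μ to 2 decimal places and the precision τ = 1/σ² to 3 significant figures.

For Normal(μ,σ), the p-quantile is μ + z_p·σ. Here z_{0.35} = -0.3853, z_{0.89} = 1.227.
So -13 = μ − 0.3853σ and 9.7 = μ + 1.227σ.
Subtracting: σ = (9.7 − -13)/(1.227 − (-0.3853)) = 14.08.
Then μ = -13 − (-0.3853)·14.08 = -7.57.
Precision τ = 1/σ² = 1/14.08² = 0.00504.

μ = -7.57, τ = 0.00504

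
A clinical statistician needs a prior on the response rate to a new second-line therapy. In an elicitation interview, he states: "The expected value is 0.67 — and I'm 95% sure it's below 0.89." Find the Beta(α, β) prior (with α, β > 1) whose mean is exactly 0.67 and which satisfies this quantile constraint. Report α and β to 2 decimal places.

With mean 0.67 fixed, write α = 0.67s, β = 0.33s where s = α+β.
Need P(θ < 0.89) = 0.95 under Beta(0.67s, 0.33s). Normal approximation: (q−m)/√(m(1−m)/s) ≈ z_{0.95} = 1.64, so s ≈ 0.67·0.33·(1.64)²/(0.89−0.67)² = 12.4.
At s = 12.4: P(θ<0.89) ≈ 0.975. Adjusting to match 0.95 gives s ≈ 9.12.
So α = 0.67·9.12 ≈ 6.11, β = 0.33·9.12 ≈ 3.01.

α ≈ 6.11, β ≈ 3.01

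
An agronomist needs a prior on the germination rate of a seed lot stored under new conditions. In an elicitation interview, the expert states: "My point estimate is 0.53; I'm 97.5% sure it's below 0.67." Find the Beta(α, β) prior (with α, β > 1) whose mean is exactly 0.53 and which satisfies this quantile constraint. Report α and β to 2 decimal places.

With mean 0.53 fixed, write α = 0.53s, β = 0.47s where s = α+β.
Need P(θ < 0.67) = 0.975 under Beta(0.53s, 0.47s). Normal approximation: (q−m)/√(m(1−m)/s) ≈ z_{0.975} = 1.96, so s ≈ 0.53·0.47·(1.96)²/(0.67−0.53)² = 48.8.
At s = 48.8: P(θ<0.67) ≈ 0.978. Adjusting to match 0.975 gives s ≈ 46.52.
So α = 0.53·46.52 ≈ 24.66, β = 0.47·46.52 ≈ 21.87.

α ≈ 24.66, β ≈ 21.87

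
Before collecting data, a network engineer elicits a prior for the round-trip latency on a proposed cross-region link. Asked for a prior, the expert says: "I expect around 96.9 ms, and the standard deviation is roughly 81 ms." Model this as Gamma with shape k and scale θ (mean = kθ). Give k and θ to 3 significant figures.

For Gamma(k, scale θ): mean = kθ, variance = kθ², so CV = 1/√k.
CV = SD/mean = 81/96.9 = 0.8359, hence k = 1/CV² = 1.43.
Then θ = mean/k = 96.9/1.43 = 67.7.

k ≈ 1.43, θ ≈ 67.7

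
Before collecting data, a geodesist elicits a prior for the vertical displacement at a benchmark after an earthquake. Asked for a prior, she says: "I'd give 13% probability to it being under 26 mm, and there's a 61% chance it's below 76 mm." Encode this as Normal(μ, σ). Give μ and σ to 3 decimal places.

For Normal(μ,σ), the p-quantile is μ + z_p·σ. Here z_{0.13} = -1.126, z_{0.61} = 0.2793.
So 26 = μ − 1.126σ and 76 = μ + 0.2793σ.
Subtracting: σ = (76 − 26)/(0.2793 − (-1.126)) = 35.569.
Then μ = 26 − (-1.126)·35.569 = 66.065.

μ = 66.065, σ = 35.569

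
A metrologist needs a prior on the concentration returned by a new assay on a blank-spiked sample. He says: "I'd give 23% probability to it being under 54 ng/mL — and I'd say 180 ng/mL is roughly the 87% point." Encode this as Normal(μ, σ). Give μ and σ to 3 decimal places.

μ = 103.910, σ = 67.552

For Normal(μ,σ), the p-quantile is μ + z_p·σ. Here z_{0.23} = -0.7388, z_{0.87} = 1.126.
So 54 = μ − 0.7388σ and 180 = μ + 1.126σ.
Subtracting: σ = (180 − 54)/(1.126 − (-0.7388)) = 67.552.
Then μ = 54 − (-0.7388)·67.552 = 103.910.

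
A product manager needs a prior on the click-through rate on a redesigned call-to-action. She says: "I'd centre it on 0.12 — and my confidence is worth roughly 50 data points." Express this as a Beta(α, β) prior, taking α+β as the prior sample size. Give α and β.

Under the effective-sample-size interpretation, Beta(α, β) has prior mean α/(α+β) and prior sample size α+β.
So α+β = 50 and α/(α+β) = 0.12, giving α = 0.12·50 = 6 and β = 50 − 6 = 44.

α = 6, β = 44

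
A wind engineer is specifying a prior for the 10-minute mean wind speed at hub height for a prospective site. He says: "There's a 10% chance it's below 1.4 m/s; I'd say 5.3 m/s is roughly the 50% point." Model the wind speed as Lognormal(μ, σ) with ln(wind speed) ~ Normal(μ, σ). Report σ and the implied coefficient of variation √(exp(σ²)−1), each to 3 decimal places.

If T ~ Lognormal(μ,σ) then ln T ~ Normal(μ,σ), so the p-quantile of ln T is μ + z_p·σ.
ln(1.4) = 0.3365 and ln(5.3) = 1.668; z_{0.1} = -1.282, z_{0.5} = 0.
σ = (1.668 − 0.3365)/(0 − (-1.282)) = 1.039.
μ = 0.3365 − (-1.282)·1.039 = 1.668.
CV = √(exp(σ²)−1) = √(exp(1.0790)−1) = 1.394.

σ ≈ 1.039, CV ≈ 1.394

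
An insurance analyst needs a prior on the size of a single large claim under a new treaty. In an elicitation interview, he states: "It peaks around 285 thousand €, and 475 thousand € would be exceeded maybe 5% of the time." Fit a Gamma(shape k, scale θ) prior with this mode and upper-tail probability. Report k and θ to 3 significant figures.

Gamma(k,θ) with k>1 has mode (k−1)θ, so θ = 285/(k−1).
Need P(X < 475) = 0.95 with θ tied to k this way. Start at k = 2, θ = 285: P(X<475) ≈ 0.496.
Too low — raise k to concentrate. Iterating converges to k ≈ 11.7.
Then θ = 285/(11.7−1) ≈ 26.6.

k ≈ 11.7, θ ≈ 26.6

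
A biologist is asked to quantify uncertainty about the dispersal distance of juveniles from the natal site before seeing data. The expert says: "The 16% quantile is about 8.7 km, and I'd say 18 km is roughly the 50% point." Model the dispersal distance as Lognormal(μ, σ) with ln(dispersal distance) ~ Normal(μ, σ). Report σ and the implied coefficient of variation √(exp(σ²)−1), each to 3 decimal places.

If T ~ Lognormal(μ,σ) then ln T ~ Normal(μ,σ), so the p-quantile of ln T is μ + z_p·σ.
ln(8.7) = 2.163 and ln(18) = 2.89; z_{0.16} = -0.9945, z_{0.5} = 0.
σ = (2.89 − 2.163)/(0 − (-0.9945)) = 0.731.
μ = 2.163 − (-0.9945)·0.731 = 2.890.
CV = √(exp(σ²)−1) = √(exp(0.5345)−1) = 0.841.

σ ≈ 0.731, CV ≈ 0.841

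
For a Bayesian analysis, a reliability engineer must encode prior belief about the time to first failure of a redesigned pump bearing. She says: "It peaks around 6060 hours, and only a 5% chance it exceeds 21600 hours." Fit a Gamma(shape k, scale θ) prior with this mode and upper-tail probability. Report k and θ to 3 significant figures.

Gamma(k,θ) with k>1 has mode (k−1)θ, so θ = 6060/(k−1).
Need P(X < 21600) = 0.95 with θ tied to k this way. Start at k = 2, θ = 6060: P(X<21600) ≈ 0.871.
Too low — raise k to concentrate. Iterating converges to k ≈ 2.59.
Then θ = 6060/(2.59−1) ≈ 3800.

k ≈ 2.59, θ ≈ 3800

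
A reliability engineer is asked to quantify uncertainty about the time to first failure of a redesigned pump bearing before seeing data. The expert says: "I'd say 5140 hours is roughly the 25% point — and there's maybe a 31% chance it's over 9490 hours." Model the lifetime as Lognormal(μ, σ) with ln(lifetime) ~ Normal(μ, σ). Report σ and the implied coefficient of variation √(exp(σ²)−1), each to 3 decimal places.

σ ≈ 0.524, CV ≈ 0.562

If T ~ Lognormal(μ,σ) then ln T ~ Normal(μ,σ), so the p-quantile of ln T is μ + z_p·σ.
ln(5140) = 8.545 and ln(9490) = 9.158; z_{0.25} = -0.6745, z_{0.69} = 0.4959.
σ = (9.158 − 8.545)/(0.4959 − (-0.6745)) = 0.524.
μ = 8.545 − (-0.6745)·0.524 = 8.898.
CV = √(exp(σ²)−1) = √(exp(0.2745)−1) = 0.562.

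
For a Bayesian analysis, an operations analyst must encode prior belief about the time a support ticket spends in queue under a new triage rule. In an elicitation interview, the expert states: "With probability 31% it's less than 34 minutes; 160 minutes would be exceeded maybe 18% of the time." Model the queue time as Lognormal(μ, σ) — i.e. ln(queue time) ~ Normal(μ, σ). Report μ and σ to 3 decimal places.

If T ~ Lognormal(μ,σ) then ln T ~ Normal(μ,σ), so the p-quantile of ln T is μ + z_p·σ.
ln(34) = 3.526 and ln(160) = 5.075; z_{0.31} = -0.4959, z_{0.82} = 0.9154.
σ = (5.075 − 3.526)/(0.9154 − (-0.4959)) = 1.098.
μ = 3.526 − (-0.4959)·1.098 = 4.071.

μ ≈ 4.071, σ ≈ 1.098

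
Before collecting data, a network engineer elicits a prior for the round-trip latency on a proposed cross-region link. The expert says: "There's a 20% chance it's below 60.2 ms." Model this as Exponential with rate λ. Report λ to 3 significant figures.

P(T < 60.2) = 1 − e^(−λ·60.2) = 0.2, so λ = −ln(1−0.2)/60.2 = −ln(0.8)/60.2 = 0.00371.

λ ≈ 0.00371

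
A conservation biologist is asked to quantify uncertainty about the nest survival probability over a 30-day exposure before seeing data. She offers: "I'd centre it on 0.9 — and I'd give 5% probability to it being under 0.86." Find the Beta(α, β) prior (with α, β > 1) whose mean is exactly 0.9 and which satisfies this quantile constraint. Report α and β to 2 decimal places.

α ≈ 154.76, β ≈ 17.20

With mean 0.9 fixed, write α = 0.9s, β = 0.1s where s = α+β.
Need P(θ < 0.86) = 0.05 under Beta(0.9s, 0.1s). Normal approximation: (q−m)/√(m(1−m)/s) ≈ z_{0.05} = -1.64, so s ≈ 0.9·0.1·(-1.64)²/(0.86−0.9)² = 152.2.
At s = 152.2: P(θ<0.86) ≈ 0.060. Adjusting to match 0.05 gives s ≈ 171.95.
So α = 0.9·171.95 ≈ 154.76, β = 0.1·171.95 ≈ 17.20.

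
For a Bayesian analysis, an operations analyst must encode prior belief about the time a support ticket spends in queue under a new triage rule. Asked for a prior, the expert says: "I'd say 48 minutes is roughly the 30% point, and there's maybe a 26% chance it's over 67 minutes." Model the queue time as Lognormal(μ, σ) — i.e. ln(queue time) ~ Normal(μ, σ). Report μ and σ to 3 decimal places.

μ ≈ 4.021, σ ≈ 0.286

If T ~ Lognormal(μ,σ) then ln T ~ Normal(μ,σ), so the p-quantile of ln T is μ + z_p·σ.
ln(48) = 3.871 and ln(67) = 4.205; z_{0.3} = -0.5244, z_{0.74} = 0.6433.
σ = (4.205 − 3.871)/(0.6433 − (-0.5244)) = 0.286.
μ = 3.871 − (-0.5244)·0.286 = 4.021.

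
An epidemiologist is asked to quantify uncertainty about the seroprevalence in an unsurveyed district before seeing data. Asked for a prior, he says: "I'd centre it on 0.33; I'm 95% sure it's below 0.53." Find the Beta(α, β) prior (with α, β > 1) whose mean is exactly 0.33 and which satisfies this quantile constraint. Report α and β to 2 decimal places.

With mean 0.33 fixed, write α = 0.33s, β = 0.67s where s = α+β.
Need P(θ < 0.53) = 0.95 under Beta(0.33s, 0.67s). Normal approximation: (q−m)/√(m(1−m)/s) ≈ z_{0.95} = 1.64, so s ≈ 0.33·0.67·(1.64)²/(0.53−0.33)² = 15.0.
At s = 15.0: P(θ<0.53) ≈ 0.945. Adjusting to match 0.95 gives s ≈ 15.97.
So α = 0.33·15.97 ≈ 5.27, β = 0.67·15.97 ≈ 10.70.

α ≈ 5.27, β ≈ 10.70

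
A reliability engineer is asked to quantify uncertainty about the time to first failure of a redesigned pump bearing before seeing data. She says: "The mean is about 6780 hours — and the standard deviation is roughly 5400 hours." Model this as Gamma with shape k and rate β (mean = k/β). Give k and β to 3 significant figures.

k ≈ 1.58, β ≈ 0.000233

For Gamma(k, rate β): mean = k/β, variance = k/β², so CV = 1/√k.
CV = SD/mean = 5400/6780 = 0.7965, hence k = 1/CV² = 1.58.
Then β = k/mean = 1.58/6780 = 0.000233.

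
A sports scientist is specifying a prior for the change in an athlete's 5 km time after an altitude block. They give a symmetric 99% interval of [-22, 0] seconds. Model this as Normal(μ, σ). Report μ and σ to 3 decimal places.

μ = -11.000, σ = 4.270

A symmetric 99% interval runs μ ± z·σ with z = 2.576.
Half-width = 11, so σ = 11/2.576 = 4.270.
μ is the interval midpoint, -11.000.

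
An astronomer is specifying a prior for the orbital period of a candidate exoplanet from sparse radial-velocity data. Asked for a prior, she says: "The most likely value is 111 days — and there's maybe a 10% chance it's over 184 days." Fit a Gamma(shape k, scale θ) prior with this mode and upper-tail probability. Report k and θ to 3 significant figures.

k ≈ 8.39, θ ≈ 15

Gamma(k,θ) with k>1 has mode (k−1)θ, so θ = 111/(k−1).
Need P(X < 184) = 0.9 with θ tied to k this way. Start at k = 2, θ = 111: P(X<184) ≈ 0.493.
Too low — raise k to concentrate. Iterating converges to k ≈ 8.39.
Then θ = 111/(8.39−1) ≈ 15.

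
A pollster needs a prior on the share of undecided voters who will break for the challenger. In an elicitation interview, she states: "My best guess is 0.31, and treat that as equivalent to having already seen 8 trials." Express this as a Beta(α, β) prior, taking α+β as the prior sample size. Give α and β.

α = 2.48, β = 5.52

Under the effective-sample-size interpretation, Beta(α, β) has prior mean α/(α+β) and prior sample size α+β.
So α+β = 8 and α/(α+β) = 0.31, giving α = 0.31·8 = 2.48 and β = 8 − 2.48 = 5.52.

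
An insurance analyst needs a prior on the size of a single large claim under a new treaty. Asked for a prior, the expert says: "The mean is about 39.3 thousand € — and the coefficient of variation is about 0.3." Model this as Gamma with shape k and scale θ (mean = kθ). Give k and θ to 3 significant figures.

For Gamma(k, scale θ): mean = kθ, variance = kθ², so CV = 1/√k.
CV = 0.3, hence k = 1/CV² = 11.1.
Then θ = mean/k = 39.3/11.1 = 3.54.

k ≈ 11.1, θ ≈ 3.54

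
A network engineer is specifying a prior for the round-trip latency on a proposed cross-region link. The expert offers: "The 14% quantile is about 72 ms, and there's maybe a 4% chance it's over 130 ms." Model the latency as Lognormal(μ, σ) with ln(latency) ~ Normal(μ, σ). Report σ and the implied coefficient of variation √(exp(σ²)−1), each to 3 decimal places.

If T ~ Lognormal(μ,σ) then ln T ~ Normal(μ,σ), so the p-quantile of ln T is μ + z_p·σ.
ln(72) = 4.277 and ln(130) = 4.868; z_{0.14} = -1.08, z_{0.96} = 1.751.
σ = (4.868 − 4.277)/(1.751 − (-1.08)) = 0.209.
μ = 4.277 − (-1.08)·0.209 = 4.502.
CV = √(exp(σ²)−1) = √(exp(0.0436)−1) = 0.211.

σ ≈ 0.209, CV ≈ 0.211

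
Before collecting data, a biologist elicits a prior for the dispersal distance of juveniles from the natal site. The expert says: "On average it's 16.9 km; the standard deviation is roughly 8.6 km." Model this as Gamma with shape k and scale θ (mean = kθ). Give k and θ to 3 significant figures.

k ≈ 3.86, θ ≈ 4.38

For Gamma(k, scale θ): mean = kθ, variance = kθ², so CV = 1/√k.
CV = SD/mean = 8.6/16.9 = 0.5089, hence k = 1/CV² = 3.86.
Then θ = mean/k = 16.9/3.86 = 4.38.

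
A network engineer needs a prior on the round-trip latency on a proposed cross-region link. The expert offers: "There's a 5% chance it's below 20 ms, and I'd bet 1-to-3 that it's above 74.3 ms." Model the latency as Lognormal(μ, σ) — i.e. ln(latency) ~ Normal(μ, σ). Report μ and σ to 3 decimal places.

If T ~ Lognormal(μ,σ) then ln T ~ Normal(μ,σ), so the p-quantile of ln T is μ + z_p·σ.
ln(20) = 2.996 and ln(74.3) = 4.308; z_{0.05} = -1.645, z_{0.75} = 0.6745.
σ = (4.308 − 2.996)/(0.6745 − (-1.645)) = 0.566.
μ = 2.996 − (-1.645)·0.566 = 3.926.

μ ≈ 3.926, σ ≈ 0.566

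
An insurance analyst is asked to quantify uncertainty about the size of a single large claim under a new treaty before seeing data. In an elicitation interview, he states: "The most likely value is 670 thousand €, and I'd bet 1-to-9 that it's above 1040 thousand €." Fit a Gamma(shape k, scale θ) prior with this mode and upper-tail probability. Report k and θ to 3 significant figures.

Gamma(k,θ) with k>1 has mode (k−1)θ, so θ = 670/(k−1).
Need P(X < 1040) = 0.9 with θ tied to k this way. Start at k = 2, θ = 670: P(X<1040) ≈ 0.460.
Too low — raise k to concentrate. Iterating converges to k ≈ 10.7.
Then θ = 670/(10.7−1) ≈ 69.3.

k ≈ 10.7, θ ≈ 69.3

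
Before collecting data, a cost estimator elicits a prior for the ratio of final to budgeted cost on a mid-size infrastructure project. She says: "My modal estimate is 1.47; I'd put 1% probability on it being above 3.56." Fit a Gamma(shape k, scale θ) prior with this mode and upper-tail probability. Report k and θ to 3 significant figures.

k ≈ 7.04, θ ≈ 0.243

Gamma(k,θ) with k>1 has mode (k−1)θ, so θ = 1.47/(k−1).
Need P(X < 3.56) = 0.99 with θ tied to k this way. Start at k = 2, θ = 1.47: P(X<3.56) ≈ 0.696.
Too low — raise k to concentrate. Iterating converges to k ≈ 7.04.
Then θ = 1.47/(7.04−1) ≈ 0.243.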